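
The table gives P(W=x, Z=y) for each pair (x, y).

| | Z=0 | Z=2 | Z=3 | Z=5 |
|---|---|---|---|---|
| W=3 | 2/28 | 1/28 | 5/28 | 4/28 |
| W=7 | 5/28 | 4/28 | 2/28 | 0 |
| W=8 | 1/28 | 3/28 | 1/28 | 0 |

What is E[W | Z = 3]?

P(Z = 3) = 2/7.
Summing W·P(W=x,Z=y) over the conditioning event gives 37/28.
E[W | Z = 3] = (37/28) / (2/7) = 37/8.

37/8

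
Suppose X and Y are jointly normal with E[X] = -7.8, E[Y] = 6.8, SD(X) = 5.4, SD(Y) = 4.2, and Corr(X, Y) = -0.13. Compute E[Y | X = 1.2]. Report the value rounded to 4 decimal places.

For a bivariate normal, E[Y | X=x] = μ_Y + ρ·(σ_Y/σ_X)·(x − μ_X).
E[Y | X=1.2] = 6.8 + (-0.13)·(4.2/5.4)·(1.2 − (-7.8)) = 6.8 + (-0.10111)·(9) = 5.8900.

5.8900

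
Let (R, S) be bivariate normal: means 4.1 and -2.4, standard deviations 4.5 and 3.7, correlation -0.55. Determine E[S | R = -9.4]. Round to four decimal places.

3.7050

E[S | R=x] = μ_S + ρ(σ_S/σ_R)(x − μ_R) for jointly normal variables.
E[S | R=-9.4] = -2.4 + (-0.55)·(3.7/4.5)·(-9.4 − (4.1)) = -2.4 + (-0.45222)·(-13.5) = 3.7050.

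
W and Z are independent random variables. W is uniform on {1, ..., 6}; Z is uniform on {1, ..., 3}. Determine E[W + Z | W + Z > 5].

P(W + Z > 5) = 1/2.
Summing (W+Z)·P(x,y) over outcomes with W + Z > 5 gives 32/9.
E[W + Z | W + Z > 5] = (32/9) / (1/2) = 64/9.

64/9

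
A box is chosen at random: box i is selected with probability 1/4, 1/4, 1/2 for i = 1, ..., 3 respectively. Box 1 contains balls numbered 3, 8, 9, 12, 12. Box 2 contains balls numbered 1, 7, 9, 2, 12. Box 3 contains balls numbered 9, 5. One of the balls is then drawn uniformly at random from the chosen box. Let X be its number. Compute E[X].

E[X | box 1] = (3+8+9+12+12)/5 = 44/5.
E[X | box 2] = (1+7+9+2+12)/5 = 31/5.
E[X | box 3] = (9+5)/2 = 7.
E[X] = (1/4)·(44/5) + (1/4)·(31/5) + (1/2)·(7) = 29/4.

29/4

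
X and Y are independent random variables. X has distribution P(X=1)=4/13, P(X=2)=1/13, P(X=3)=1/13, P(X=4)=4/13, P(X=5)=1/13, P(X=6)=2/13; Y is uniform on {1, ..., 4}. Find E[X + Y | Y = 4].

P(Y = 4) = 1/4.
Summing (X+Y)·P(x,y) over outcomes with Y = 4 gives 47/26.
E[X + Y | Y = 4] = (47/26) / (1/4) = 94/13.

94/13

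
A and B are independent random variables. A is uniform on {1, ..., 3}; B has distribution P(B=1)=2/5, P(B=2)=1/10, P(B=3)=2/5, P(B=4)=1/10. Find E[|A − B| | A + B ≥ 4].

9/7

P(A + B ≥ 4) = 7/10.
Summing |A−B|·P(x,y) over outcomes with A + B ≥ 4 gives 9/10.
E[|A − B| | A + B ≥ 4] = (9/10) / (7/10) = 9/7.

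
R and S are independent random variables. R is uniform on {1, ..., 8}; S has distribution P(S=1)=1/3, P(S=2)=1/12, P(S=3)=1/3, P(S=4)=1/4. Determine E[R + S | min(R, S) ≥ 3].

125/14

P(min(R, S) ≥ 3) = 7/16.
Summing (R+S)·P(x,y) over outcomes with min(R, S) ≥ 3 gives 125/32.
E[R + S | min(R, S) ≥ 3] = (125/32) / (7/16) = 125/14.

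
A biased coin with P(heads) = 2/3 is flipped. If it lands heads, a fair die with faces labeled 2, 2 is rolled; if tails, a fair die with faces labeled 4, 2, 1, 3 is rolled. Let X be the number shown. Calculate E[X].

13/6

E[X | heads] = (2+2)/2 = 2.
E[X | tails] = (4+2+1+3)/4 = 5/2.
By the law of total expectation,
E[X] = (2/3)·(2) + (1/3)·(5/2) = 13/6.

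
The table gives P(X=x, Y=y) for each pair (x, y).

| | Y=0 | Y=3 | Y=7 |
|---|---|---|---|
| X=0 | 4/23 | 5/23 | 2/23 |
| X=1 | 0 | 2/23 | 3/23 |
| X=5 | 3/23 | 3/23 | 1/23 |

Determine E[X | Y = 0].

P(Y = 0) = 7/23.
Σ X·P over the event = 0·(4/23) + 5·(3/23) = 15/23.
E[X | Y = 0] = (15/23) / (7/23) = 15/7.

15/7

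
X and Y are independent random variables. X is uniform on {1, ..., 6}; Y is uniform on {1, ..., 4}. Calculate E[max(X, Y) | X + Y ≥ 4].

89/21

P(X + Y ≥ 4) = 7/8.
Summing max(X,Y)·P(x,y) over outcomes with X + Y ≥ 4 gives 89/24.
E[max(X, Y) | X + Y ≥ 4] = (89/24) / (7/8) = 89/21.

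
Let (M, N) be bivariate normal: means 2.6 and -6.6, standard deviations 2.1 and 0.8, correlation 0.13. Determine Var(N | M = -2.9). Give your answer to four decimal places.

The conditional variance in a bivariate normal is σ_N²(1 − ρ²), independent of x.
Var(N | M=-2.9) = (0.8)²·(1 − (0.13)²) = 0.64·0.9831 = 0.6292.

0.6292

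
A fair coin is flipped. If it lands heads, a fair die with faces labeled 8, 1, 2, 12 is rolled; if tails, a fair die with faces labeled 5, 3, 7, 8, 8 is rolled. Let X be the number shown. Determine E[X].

E[X | heads] = (8+1+2+12)/4 = 23/4.
E[X | tails] = (5+3+7+8+8)/5 = 31/5.
By the law of total expectation,
E[X] = (1/2)·(23/4) + (1/2)·(31/5) = 239/40.

239/40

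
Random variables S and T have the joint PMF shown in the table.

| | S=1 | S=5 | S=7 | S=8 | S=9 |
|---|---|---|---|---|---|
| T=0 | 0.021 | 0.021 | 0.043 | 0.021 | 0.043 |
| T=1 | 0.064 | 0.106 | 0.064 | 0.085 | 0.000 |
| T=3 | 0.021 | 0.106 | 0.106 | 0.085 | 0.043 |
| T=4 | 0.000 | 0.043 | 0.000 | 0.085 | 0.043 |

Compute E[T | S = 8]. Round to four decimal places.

2.4638

P(S = 8) = 0.276.
Σ T·P over the event = 0·(0.021) + 1·(0.085) + 3·(0.085) + 4·(0.085) = 0.680.
E[T | S = 8] = (0.680) / (0.276) = 2.4638.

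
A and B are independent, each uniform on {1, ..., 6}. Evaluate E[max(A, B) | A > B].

14/3

P(A > B) = 5/12.
Summing max(A,B)·P(x,y) over outcomes with A > B gives 35/18.
E[max(A, B) | A > B] = (35/18) / (5/12) = 14/3.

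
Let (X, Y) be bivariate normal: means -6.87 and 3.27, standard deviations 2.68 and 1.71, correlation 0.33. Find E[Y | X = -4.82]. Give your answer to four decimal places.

E[Y | X=x] = μ_Y + ρ(σ_Y/σ_X)(x − μ_X) for jointly normal variables.
E[Y | X=-4.82] = 3.27 + (0.33)·(1.71/2.68)·(-4.82 − (-6.87)) = 3.27 + (0.21056)·(2.05) = 3.7016.

3.7016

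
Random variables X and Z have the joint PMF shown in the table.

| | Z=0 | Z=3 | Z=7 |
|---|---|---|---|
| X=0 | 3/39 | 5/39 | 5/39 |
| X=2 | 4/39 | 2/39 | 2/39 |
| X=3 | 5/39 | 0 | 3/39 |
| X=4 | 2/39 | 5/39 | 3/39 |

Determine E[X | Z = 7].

P(Z = 7) = 1/3.
Σ X·P over the event = 0·(5/39) + 2·(2/39) + 3·(3/39) + 4·(3/39) = 25/39.
E[X | Z = 7] = (25/39) / (1/3) = 25/13.

25/13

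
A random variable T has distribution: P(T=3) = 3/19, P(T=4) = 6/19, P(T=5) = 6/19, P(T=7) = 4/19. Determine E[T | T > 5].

P(T > 5) = 4/19.
Σ over the event: 7·4/19 = 28/19.
E[T | T > 5] = (28/19) / (4/19) = 7.

7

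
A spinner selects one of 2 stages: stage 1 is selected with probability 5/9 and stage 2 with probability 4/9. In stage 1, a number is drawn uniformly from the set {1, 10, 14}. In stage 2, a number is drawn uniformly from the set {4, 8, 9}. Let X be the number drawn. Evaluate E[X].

E[X | stage 1] = (1+10+14)/3 = 25/3.
E[X | stage 2] = (4+8+9)/3 = 7.
E[X] = (5/9)·(25/3) + (4/9)·(7) = 209/27.

209/27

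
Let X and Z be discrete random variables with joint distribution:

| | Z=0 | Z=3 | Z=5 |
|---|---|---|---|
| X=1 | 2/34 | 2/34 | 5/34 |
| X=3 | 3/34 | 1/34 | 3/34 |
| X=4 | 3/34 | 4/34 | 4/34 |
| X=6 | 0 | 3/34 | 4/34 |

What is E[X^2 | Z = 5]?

15

P(Z = 5) = 8/17.
Σ X^2·P over the event = 1·(5/34) + 9·(3/34) + 16·(4/34) + 36·(4/34) = 120/17.
E[X^2 | Z = 5] = (120/17) / (8/17) = 15.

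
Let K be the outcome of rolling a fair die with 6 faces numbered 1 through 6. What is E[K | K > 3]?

Given K > 3, K is equally likely to be any of {4, 5, 6}.
E[K | K > 3] = (4 + 5 + 6) / 3 = 5.

5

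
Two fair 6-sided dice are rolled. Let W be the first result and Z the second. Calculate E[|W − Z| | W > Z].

P(W > Z) = 5/12.
Summing |W−Z|·P(x,y) over outcomes with W > Z gives 35/36.
E[|W − Z| | W > Z] = (35/36) / (5/12) = 7/3.

7/3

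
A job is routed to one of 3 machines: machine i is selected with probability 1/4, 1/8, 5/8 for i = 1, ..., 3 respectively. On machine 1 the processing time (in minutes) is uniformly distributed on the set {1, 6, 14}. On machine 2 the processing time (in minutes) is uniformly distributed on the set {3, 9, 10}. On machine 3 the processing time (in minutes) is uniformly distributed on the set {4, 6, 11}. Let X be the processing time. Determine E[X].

169/24

E[X | machine 1] = (1+6+14)/3 = 7.
E[X | machine 2] = (3+9+10)/3 = 22/3.
E[X | machine 3] = (4+6+11)/3 = 7.
By the law of total expectation,
E[X] = (1/4)·(7) + (1/8)·(22/3) + (5/8)·(7) = 169/24.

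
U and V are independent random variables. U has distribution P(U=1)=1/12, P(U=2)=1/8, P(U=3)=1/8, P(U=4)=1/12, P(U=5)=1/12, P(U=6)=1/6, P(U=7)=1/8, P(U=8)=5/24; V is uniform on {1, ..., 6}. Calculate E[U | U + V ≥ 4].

P(U + V ≥ 4) = 137/144.
Summing U·P(x,y) over outcomes with U + V ≥ 4 gives 355/72.
E[U | U + V ≥ 4] = (355/72) / (137/144) = 710/137.

710/137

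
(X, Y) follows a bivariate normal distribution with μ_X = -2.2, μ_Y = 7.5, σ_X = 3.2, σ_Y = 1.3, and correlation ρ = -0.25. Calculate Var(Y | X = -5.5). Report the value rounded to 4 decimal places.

1.5844

Var(Y | X=x) = (1 − ρ²)·σ_Y².
Var(Y | X=-5.5) = (1.3)²·(1 − (-0.25)²) = 1.69·0.9375 = 1.5844.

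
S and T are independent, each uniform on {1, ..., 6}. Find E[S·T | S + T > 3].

P(S + T > 3) = 11/12.
Summing ST·P(x,y) over outcomes with S + T > 3 gives 109/9.
E[S·T | S + T > 3] = (109/9) / (11/12) = 436/33.

436/33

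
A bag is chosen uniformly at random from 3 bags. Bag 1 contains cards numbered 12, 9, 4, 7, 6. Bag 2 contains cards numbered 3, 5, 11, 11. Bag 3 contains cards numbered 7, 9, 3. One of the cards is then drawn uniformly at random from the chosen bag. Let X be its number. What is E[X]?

643/90

E[X | bag 1] = (12+9+4+7+6)/5 = 38/5.
E[X | bag 2] = (3+5+11+11)/4 = 15/2.
E[X | bag 3] = (7+9+3)/3 = 19/3.
E[X] = (1/3)·(38/5) + (1/3)·(15/2) + (1/3)·(19/3) = 643/90.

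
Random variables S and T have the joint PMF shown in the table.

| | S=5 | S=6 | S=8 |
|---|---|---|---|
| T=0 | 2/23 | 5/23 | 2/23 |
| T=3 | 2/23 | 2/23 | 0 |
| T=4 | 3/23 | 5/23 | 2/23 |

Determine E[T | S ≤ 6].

44/19

P(S ≤ 6) = 19/23.
Summing T·P(S=x,T=y) over the conditioning event gives 44/23.
E[T | S ≤ 6] = (44/23) / (19/23) = 44/19.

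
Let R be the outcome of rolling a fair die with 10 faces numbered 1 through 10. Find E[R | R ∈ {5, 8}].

13/2

P(R ∈ {5, 8}) = 1/5.
Σ over the event: 5·1/10 + 8·1/10 = 13/10.
E[R | R ∈ {5, 8}] = (13/10) / (1/5) = 13/2.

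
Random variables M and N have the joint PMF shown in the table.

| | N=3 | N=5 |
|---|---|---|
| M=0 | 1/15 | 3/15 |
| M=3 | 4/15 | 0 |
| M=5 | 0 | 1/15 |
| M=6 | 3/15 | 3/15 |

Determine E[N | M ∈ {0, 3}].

15/4

P(M ∈ {0, 3}) = 8/15.
Σ N·P over the event = 3·(1/15) + 5·(3/15) + 3·(4/15) = 2.
E[N | M ∈ {0, 3}] = (2) / (8/15) = 15/4.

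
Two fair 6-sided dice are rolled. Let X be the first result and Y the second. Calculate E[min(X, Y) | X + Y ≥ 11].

16/3

P(X + Y ≥ 11) = 1/12.
Summing min(X,Y)·P(x,y) over outcomes with X + Y ≥ 11 gives 4/9.
E[min(X, Y) | X + Y ≥ 11] = (4/9) / (1/12) = 16/3.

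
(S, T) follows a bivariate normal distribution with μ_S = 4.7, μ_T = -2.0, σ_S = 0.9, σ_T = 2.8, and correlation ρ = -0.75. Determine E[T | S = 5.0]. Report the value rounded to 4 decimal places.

E[T | S=x] = μ_T + ρ(σ_T/σ_S)(x − μ_S) for jointly normal variables.
E[T | S=5.0] = -2.0 + (-0.75)·(2.8/0.9)·(5.0 − (4.7)) = -2.0 + (-2.3333)·(0.3) = -2.7000.

-2.7000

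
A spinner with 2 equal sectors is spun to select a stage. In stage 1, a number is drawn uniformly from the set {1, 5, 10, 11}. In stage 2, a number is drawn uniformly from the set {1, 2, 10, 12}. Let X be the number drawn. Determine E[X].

E[X | stage 1] = (1+5+10+11)/4 = 27/4.
E[X | stage 2] = (1+2+10+12)/4 = 25/4.
By the law of total expectation,
E[X] = (1/2)·(27/4) + (1/2)·(25/4) = 13/2.

13/2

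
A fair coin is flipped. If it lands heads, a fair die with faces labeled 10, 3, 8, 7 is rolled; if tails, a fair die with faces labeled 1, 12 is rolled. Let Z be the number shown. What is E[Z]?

27/4

E[Z | heads] = (10+3+8+7)/4 = 7.
E[Z | tails] = (1+12)/2 = 13/2.
By the law of total expectation,
E[Z] = (1/2)·(7) + (1/2)·(13/2) = 27/4.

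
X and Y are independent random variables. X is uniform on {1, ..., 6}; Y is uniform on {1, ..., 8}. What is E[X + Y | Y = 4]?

Outcomes with Y = 4: (1,4), (2,4), (3,4), (4,4), (5,4), (6,4), each with probability 1/48.
E[X + Y | Y = 4] = (5 + 6 + 7 + 8 + 9 + 10) / 6 = 15/2.

15/2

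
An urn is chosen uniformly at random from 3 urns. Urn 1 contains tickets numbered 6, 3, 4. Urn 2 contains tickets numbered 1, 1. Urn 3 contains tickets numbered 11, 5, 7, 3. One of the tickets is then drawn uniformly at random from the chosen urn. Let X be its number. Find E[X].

71/18

E[X | urn 1] = (6+3+4)/3 = 13/3.
E[X | urn 2] = (1+1)/2 = 1.
E[X | urn 3] = (11+5+7+3)/4 = 13/2.
By the law of total expectation,
E[X] = (1/3)·(13/3) + (1/3)·(1) + (1/3)·(13/2) = 71/18.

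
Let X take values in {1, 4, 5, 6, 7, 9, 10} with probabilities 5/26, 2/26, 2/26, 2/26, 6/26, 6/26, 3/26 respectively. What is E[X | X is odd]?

P(X is odd) = 19/26.
Σ over the event: 1·5/26 + 5·1/13 + 7·3/13 + 9·3/13 = 111/26.
E[X | X is odd] = (111/26) / (19/26) = 111/19.

111/19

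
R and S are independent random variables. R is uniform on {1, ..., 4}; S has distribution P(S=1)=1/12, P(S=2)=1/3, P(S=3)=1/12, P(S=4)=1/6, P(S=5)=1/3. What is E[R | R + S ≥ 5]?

101/36

P(R + S ≥ 5) = 3/4.
Summing R·P(x,y) over outcomes with R + S ≥ 5 gives 101/48.
E[R | R + S ≥ 5] = (101/48) / (3/4) = 101/36.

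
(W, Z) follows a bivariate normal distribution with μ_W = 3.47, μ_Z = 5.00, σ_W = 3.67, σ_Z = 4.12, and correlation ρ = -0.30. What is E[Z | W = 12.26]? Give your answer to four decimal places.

2.0397

For a bivariate normal, E[Z | W=x] = μ_Z + ρ·(σ_Z/σ_W)·(x − μ_W).
E[Z | W=12.26] = 5.00 + (-0.30)·(4.12/3.67)·(12.26 − (3.47)) = 5.00 + (-0.33678)·(8.79) = 2.0397.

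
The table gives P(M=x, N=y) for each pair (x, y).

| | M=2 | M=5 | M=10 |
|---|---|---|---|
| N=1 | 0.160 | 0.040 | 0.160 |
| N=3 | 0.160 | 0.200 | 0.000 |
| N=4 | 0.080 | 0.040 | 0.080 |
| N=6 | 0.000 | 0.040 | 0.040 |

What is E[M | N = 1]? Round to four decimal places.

P(N = 1) = 0.360.
Summing M·P(M=x,N=y) over the conditioning event gives 2.120.
E[M | N = 1] = (2.120) / (0.360) = 5.8889.

5.8889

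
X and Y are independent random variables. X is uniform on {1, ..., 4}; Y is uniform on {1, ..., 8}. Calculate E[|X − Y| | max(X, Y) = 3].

P(max(X, Y) = 3) = 5/32.
Summing |X−Y|·P(x,y) over outcomes with max(X, Y) = 3 gives 3/16.
E[|X − Y| | max(X, Y) = 3] = (3/16) / (5/32) = 6/5.

6/5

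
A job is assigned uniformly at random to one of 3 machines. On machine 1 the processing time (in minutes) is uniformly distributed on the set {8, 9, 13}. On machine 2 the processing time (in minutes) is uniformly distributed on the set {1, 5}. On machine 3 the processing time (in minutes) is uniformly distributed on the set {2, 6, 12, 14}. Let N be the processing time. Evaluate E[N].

E[N | machine 1] = (8+9+13)/3 = 10.
E[N | machine 2] = (1+5)/2 = 3.
E[N | machine 3] = (2+6+12+14)/4 = 17/2.
E[N] = (1/3)·(10) + (1/3)·(3) + (1/3)·(17/2) = 43/6.

43/6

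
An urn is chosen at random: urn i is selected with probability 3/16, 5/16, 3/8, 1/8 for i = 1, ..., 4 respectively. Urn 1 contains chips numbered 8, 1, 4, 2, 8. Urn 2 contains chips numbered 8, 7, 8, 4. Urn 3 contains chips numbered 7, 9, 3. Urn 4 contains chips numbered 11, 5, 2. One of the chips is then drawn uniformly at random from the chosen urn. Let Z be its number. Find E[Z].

E[Z | urn 1] = (8+1+4+2+8)/5 = 23/5.
E[Z | urn 2] = (8+7+8+4)/4 = 27/4.
E[Z | urn 3] = (7+9+3)/3 = 19/3.
E[Z | urn 4] = (11+5+2)/3 = 6.
E[Z] = (3/16)·(23/5) + (5/16)·(27/4) + (3/8)·(19/3) + (1/8)·(6) = 1951/320.

1951/320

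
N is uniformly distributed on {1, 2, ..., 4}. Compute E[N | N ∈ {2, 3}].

P(N ∈ {2, 3}) = 1/2.
Σ over the event: 2·1/4 + 3·1/4 = 5/4.
E[N | N ∈ {2, 3}] = (5/4) / (1/2) = 5/2.

5/2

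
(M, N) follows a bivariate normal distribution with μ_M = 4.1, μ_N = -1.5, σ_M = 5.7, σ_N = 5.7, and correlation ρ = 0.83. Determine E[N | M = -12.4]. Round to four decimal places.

-15.1950

For a bivariate normal, E[N | M=x] = μ_N + ρ·(σ_N/σ_M)·(x − μ_M).
E[N | M=-12.4] = -1.5 + (0.83)·(5.7/5.7)·(-12.4 − (4.1)) = -1.5 + (0.83)·(-16.5) = -15.1950.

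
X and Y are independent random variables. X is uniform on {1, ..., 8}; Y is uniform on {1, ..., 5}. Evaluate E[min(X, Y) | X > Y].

P(X > Y) = 5/8.
Summing min(X,Y)·P(x,y) over outcomes with X > Y gives 13/8.
E[min(X, Y) | X > Y] = (13/8) / (5/8) = 13/5.

13/5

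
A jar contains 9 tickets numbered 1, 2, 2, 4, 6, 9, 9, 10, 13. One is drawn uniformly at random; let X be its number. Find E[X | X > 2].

P(X > 2) = 2/3.
Σ over the event: 4·1/9 + 6·1/9 + 9·2/9 + 10·1/9 + 13·1/9 = 17/3.
E[X | X > 2] = (17/3) / (2/3) = 17/2.

17/2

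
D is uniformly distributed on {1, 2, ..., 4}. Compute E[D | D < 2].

1

Given D < 2, D is equally likely to be any of {1}.
E[D | D < 2] = (1) / 1 = 1.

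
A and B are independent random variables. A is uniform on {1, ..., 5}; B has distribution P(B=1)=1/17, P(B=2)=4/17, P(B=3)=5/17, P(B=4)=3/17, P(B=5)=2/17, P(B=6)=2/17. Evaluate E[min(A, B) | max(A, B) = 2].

13/9

P(max(A, B) = 2) = 9/85.
Summing min(A,B)·P(x,y) over outcomes with max(A, B) = 2 gives 13/85.
E[min(A, B) | max(A, B) = 2] = (13/85) / (9/85) = 13/9.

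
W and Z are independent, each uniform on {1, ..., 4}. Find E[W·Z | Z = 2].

Outcomes with Z = 2: (1,2), (2,2), (3,2), (4,2), each with probability 1/16.
E[W·Z | Z = 2] = (2 + 4 + 6 + 8) / 4 = 5.

5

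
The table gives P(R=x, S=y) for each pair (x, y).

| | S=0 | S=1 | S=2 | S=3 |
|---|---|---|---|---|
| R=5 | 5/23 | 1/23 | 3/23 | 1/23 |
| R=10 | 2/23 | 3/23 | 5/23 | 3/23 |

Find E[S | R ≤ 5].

1

P(R ≤ 5) = 10/23.
Σ S·P over the event = 0·(5/23) + 1·(1/23) + 2·(3/23) + 3·(1/23) = 10/23.
E[S | R ≤ 5] = (10/23) / (10/23) = 1.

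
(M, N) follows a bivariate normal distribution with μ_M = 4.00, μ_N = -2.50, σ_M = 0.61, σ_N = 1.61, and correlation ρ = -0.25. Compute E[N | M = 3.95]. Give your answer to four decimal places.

-2.4670

For a bivariate normal, E[N | M=x] = μ_N + ρ·(σ_N/σ_M)·(x − μ_M).
E[N | M=3.95] = -2.50 + (-0.25)·(1.61/0.61)·(3.95 − (4.00)) = -2.50 + (-0.65984)·(-0.05) = -2.4670.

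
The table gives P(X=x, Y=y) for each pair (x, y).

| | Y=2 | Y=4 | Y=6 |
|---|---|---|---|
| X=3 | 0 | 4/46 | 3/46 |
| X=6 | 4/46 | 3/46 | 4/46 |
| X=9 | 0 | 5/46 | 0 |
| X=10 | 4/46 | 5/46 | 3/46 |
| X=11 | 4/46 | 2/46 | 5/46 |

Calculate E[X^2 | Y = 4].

1291/19

P(Y = 4) = 19/46.
Σ X^2·P over the event = 9·(4/46) + 36·(3/46) + 81·(5/46) + 100·(5/46) + 121·(2/46) = 1291/46.
E[X^2 | Y = 4] = (1291/46) / (19/46) = 1291/19.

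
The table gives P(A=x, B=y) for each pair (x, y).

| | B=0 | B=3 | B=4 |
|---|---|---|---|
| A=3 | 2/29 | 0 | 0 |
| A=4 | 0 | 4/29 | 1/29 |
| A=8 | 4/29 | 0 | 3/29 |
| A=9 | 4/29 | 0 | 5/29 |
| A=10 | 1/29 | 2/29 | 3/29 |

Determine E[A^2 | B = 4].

P(B = 4) = 12/29.
Summing A^2·P(A=x,B=y) over the conditioning event gives 913/29.
E[A^2 | B = 4] = (913/29) / (12/29) = 913/12.

913/12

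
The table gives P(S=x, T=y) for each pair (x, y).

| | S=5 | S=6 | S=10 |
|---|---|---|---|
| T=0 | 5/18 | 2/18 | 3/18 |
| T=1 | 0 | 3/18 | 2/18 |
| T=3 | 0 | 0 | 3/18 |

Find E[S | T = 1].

P(T = 1) = 5/18.
Σ S·P over the event = 6·(3/18) + 10·(2/18) = 19/9.
E[S | T = 1] = (19/9) / (5/18) = 38/5.

38/5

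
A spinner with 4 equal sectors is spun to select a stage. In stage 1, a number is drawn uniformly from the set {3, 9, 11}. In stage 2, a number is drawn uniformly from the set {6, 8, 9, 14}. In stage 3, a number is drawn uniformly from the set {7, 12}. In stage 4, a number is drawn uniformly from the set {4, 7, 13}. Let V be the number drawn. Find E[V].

413/48

E[V | stage 1] = (3+9+11)/3 = 23/3.
E[V | stage 2] = (6+8+9+14)/4 = 37/4.
E[V | stage 3] = (7+12)/2 = 19/2.
E[V | stage 4] = (4+7+13)/3 = 8.
By the law of total expectation,
E[V] = (1/4)·(23/3) + (1/4)·(37/4) + (1/4)·(19/2) + (1/4)·(8) = 413/48.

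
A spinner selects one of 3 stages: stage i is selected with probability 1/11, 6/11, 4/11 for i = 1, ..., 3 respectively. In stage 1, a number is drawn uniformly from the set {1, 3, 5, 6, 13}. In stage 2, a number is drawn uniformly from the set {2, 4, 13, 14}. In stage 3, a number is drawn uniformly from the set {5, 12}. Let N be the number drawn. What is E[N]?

E[N | stage 1] = (1+3+5+6+13)/5 = 28/5.
E[N | stage 2] = (2+4+13+14)/4 = 33/4.
E[N | stage 3] = (5+12)/2 = 17/2.
E[N] = (1/11)·(28/5) + (6/11)·(33/4) + (4/11)·(17/2) = 81/10.

81/10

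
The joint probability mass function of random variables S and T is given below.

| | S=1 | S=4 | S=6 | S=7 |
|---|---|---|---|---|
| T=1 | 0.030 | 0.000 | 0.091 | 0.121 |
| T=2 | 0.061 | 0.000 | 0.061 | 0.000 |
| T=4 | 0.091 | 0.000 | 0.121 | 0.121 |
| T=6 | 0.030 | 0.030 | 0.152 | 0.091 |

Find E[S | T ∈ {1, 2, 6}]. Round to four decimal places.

5.3208

P(T ∈ {1, 2, 6}) = 0.667.
Summing S·P(S=x,T=y) over the conditioning event gives 3.549.
E[S | T ∈ {1, 2, 6}] = (3.549) / (0.667) = 5.3208.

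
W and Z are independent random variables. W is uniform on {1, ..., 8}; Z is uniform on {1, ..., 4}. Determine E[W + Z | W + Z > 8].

10

Outcomes with W + Z > 8: (5,4), (6,3), (6,4), (7,2), (7,3), (7,4), (8,1), (8,2), (8,3), (8,4), each with probability 1/32.
E[W + Z | W + Z > 8] = (9 + 9 + 10 + 9 + 10 + 11 + 9 + 10 + 11 + 12) / 10 = 10.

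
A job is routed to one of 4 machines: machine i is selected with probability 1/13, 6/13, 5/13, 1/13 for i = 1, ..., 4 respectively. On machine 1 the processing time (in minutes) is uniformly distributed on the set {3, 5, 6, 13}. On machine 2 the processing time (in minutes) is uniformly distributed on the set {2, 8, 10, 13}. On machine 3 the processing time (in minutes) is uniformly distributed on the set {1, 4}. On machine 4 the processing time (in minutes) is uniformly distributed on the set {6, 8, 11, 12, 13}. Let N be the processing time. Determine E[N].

E[N | machine 1] = (3+5+6+13)/4 = 27/4.
E[N | machine 2] = (2+8+10+13)/4 = 33/4.
E[N | machine 3] = (1+4)/2 = 5/2.
E[N | machine 4] = (6+8+11+12+13)/5 = 10.
E[N] = (1/13)·(27/4) + (6/13)·(33/4) + (5/13)·(5/2) + (1/13)·(10) = 315/52.

315/52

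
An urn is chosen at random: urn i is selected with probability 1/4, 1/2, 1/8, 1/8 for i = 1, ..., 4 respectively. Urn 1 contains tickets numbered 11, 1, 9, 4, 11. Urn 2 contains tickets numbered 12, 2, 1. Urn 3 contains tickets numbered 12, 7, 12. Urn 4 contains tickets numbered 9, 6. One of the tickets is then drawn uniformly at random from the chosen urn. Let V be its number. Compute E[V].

1567/240

E[V | urn 1] = (11+1+9+4+11)/5 = 36/5.
E[V | urn 2] = (12+2+1)/3 = 5.
E[V | urn 3] = (12+7+12)/3 = 31/3.
E[V | urn 4] = (9+6)/2 = 15/2.
E[V] = (1/4)·(36/5) + (1/2)·(5) + (1/8)·(31/3) + (1/8)·(15/2) = 1567/240.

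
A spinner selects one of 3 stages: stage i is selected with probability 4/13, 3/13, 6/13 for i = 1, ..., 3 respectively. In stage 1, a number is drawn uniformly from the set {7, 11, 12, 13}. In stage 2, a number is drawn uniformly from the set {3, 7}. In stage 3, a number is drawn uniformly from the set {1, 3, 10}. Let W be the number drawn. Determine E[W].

E[W | stage 1] = (7+11+12+13)/4 = 43/4.
E[W | stage 2] = (3+7)/2 = 5.
E[W | stage 3] = (1+3+10)/3 = 14/3.
E[W] = (4/13)·(43/4) + (3/13)·(5) + (6/13)·(14/3) = 86/13.

86/13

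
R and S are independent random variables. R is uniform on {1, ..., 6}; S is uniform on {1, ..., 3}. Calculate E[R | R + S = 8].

11/2

Outcomes with R + S = 8: (5,3), (6,2), each with probability 1/18.
E[R | R + S = 8] = (5 + 6) / 2 = 11/2.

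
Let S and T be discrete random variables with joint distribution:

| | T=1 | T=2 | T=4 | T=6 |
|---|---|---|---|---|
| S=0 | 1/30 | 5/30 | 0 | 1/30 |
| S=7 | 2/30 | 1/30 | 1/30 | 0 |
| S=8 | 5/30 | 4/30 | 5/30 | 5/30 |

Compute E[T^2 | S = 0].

57/7

P(S = 0) = 7/30.
Σ T^2·P over the event = 1·(1/30) + 4·(5/30) + 36·(1/30) = 19/10.
E[T^2 | S = 0] = (19/10) / (7/30) = 57/7.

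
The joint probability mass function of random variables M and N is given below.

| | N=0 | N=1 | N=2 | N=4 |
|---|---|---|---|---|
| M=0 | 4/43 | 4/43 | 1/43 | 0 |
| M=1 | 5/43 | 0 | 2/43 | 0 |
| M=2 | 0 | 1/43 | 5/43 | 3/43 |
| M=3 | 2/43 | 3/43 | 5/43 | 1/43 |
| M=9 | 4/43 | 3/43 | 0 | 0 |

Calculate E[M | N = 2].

27/13

P(N = 2) = 13/43.
Summing M·P(M=x,N=y) over the conditioning event gives 27/43.
E[M | N = 2] = (27/43) / (13/43) = 27/13.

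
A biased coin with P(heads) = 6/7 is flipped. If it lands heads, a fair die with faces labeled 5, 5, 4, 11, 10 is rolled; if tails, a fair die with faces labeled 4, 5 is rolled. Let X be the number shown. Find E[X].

E[X | heads] = (5+5+4+11+10)/5 = 7.
E[X | tails] = (4+5)/2 = 9/2.
E[X] = (6/7)·(7) + (1/7)·(9/2) = 93/14.

93/14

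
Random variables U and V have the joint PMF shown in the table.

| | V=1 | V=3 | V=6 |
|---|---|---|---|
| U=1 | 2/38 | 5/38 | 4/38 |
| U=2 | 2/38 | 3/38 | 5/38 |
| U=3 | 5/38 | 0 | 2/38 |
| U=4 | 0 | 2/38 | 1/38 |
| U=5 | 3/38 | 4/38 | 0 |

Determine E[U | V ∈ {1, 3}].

75/26

P(V ∈ {1, 3}) = 13/19.
Σ U·P over the event = 1·(2/38) + 1·(5/38) + 2·(2/38) + 2·(3/38) + 3·(5/38) + 4·(2/38) + 5·(3/38) + 5·(4/38) = 75/38.
E[U | V ∈ {1, 3}] = (75/38) / (13/19) = 75/26.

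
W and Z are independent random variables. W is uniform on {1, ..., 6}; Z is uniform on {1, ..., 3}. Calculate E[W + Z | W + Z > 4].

P(W + Z > 4) = 2/3.
Summing (W+Z)·P(x,y) over outcomes with W + Z > 4 gives 79/18.
E[W + Z | W + Z > 4] = (79/18) / (2/3) = 79/12.

79/12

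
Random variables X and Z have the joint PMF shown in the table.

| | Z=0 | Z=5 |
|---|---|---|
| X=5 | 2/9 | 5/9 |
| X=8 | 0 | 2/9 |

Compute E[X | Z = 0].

P(Z = 0) = 2/9.
Σ X·P over the event = 5·(2/9) = 10/9.
E[X | Z = 0] = (10/9) / (2/9) = 5.

5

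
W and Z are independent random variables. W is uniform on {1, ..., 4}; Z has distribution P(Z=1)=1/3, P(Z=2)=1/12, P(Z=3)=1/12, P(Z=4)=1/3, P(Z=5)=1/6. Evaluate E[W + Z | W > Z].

P(W > Z) = 5/16.
Summing (W+Z)·P(x,y) over outcomes with W > Z gives 11/8.
E[W + Z | W > Z] = (11/8) / (5/16) = 22/5.

22/5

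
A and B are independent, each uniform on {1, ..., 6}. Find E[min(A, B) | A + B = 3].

Outcomes with A + B = 3: (1,2), (2,1), each with probability 1/36.
E[min(A, B) | A + B = 3] = (1 + 1) / 2 = 1.

1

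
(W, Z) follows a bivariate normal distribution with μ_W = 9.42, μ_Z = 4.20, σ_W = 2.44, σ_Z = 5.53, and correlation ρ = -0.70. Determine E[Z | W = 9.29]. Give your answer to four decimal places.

4.4062

E[Z | W=x] = μ_Z + ρ(σ_Z/σ_W)(x − μ_W) for jointly normal variables.
E[Z | W=9.29] = 4.20 + (-0.70)·(5.53/2.44)·(9.29 − (9.42)) = 4.20 + (-1.5865)·(-0.13) = 4.4062.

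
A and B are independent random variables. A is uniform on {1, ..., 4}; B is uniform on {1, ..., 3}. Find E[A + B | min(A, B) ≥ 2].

Outcomes with min(A, B) ≥ 2: (2,2), (2,3), (3,2), (3,3), (4,2), (4,3), each with probability 1/12.
E[A + B | min(A, B) ≥ 2] = (4 + 5 + 5 + 6 + 6 + 7) / 6 = 11/2.

11/2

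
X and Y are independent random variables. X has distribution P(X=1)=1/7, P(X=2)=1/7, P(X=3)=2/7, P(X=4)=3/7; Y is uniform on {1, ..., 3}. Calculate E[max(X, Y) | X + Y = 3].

P(X + Y = 3) = 2/21.
Summing max(X,Y)·P(x,y) over outcomes with X + Y = 3 gives 4/21.
E[max(X, Y) | X + Y = 3] = (4/21) / (2/21) = 2.

2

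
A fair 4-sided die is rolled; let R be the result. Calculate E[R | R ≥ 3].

7/2

Given R ≥ 3, R is equally likely to be any of {3, 4}.
E[R | R ≥ 3] = (3 + 4) / 2 = 7/2.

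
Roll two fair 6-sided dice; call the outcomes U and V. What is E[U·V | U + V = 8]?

Outcomes with U + V = 8: (2,6), (3,5), (4,4), (5,3), (6,2), each with probability 1/36.
E[U·V | U + V = 8] = (12 + 15 + 16 + 15 + 12) / 5 = 14.

14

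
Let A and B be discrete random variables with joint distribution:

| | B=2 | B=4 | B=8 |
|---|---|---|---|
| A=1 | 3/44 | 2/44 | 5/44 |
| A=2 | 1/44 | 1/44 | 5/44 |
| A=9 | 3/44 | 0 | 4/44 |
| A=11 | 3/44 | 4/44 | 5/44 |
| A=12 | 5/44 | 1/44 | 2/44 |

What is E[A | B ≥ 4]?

P(B ≥ 4) = 29/44.
Summing A·P(A=x,B=y) over the conditioning event gives 95/22.
E[A | B ≥ 4] = (95/22) / (29/44) = 190/29.

190/29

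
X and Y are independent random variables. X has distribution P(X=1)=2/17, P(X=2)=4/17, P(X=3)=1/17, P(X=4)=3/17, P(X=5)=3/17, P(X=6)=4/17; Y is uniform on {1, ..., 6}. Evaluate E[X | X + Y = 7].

P(X + Y = 7) = 1/6.
Summing X·P(x,y) over outcomes with X + Y = 7 gives 32/51.
E[X | X + Y = 7] = (32/51) / (1/6) = 64/17.

64/17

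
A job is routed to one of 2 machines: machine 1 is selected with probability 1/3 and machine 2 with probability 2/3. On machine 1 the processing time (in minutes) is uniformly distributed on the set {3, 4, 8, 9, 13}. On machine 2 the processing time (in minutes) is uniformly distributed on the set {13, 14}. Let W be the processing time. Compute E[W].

172/15

E[W | machine 1] = (3+4+8+9+13)/5 = 37/5.
E[W | machine 2] = (13+14)/2 = 27/2.
By the law of total expectation,
E[W] = (1/3)·(37/5) + (2/3)·(27/2) = 172/15.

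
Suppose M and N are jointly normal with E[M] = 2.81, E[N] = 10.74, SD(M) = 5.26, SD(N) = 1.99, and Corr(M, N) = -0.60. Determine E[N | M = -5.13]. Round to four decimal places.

12.5423

The regression of N on M has slope ρ·σ_N/σ_M and passes through (μ_M, μ_N).
E[N | M=-5.13] = 10.74 + (-0.60)·(1.99/5.26)·(-5.13 − (2.81)) = 10.74 + (-0.226996)·(-7.94) = 12.5423.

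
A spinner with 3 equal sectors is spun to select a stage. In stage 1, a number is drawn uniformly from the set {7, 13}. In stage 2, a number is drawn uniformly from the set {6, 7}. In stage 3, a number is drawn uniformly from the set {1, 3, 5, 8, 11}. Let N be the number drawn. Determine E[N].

E[N | stage 1] = (7+13)/2 = 10.
E[N | stage 2] = (6+7)/2 = 13/2.
E[N | stage 3] = (1+3+5+8+11)/5 = 28/5.
E[N] = (1/3)·(10) + (1/3)·(13/2) + (1/3)·(28/5) = 221/30.

221/30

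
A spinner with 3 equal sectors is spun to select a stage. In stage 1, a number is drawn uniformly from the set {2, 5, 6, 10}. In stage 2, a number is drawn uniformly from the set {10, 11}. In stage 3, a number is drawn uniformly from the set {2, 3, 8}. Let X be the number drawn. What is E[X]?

247/36

E[X | stage 1] = (2+5+6+10)/4 = 23/4.
E[X | stage 2] = (10+11)/2 = 21/2.
E[X | stage 3] = (2+3+8)/3 = 13/3.
By the law of total expectation,
E[X] = (1/3)·(23/4) + (1/3)·(21/2) + (1/3)·(13/3) = 247/36.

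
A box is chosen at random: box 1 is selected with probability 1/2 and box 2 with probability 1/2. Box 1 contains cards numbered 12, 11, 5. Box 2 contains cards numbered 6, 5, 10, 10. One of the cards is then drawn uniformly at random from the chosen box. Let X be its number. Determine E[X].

205/24

E[X | box 1] = (12+11+5)/3 = 28/3.
E[X | box 2] = (6+5+10+10)/4 = 31/4.
E[X] = (1/2)·(28/3) + (1/2)·(31/4) = 205/24.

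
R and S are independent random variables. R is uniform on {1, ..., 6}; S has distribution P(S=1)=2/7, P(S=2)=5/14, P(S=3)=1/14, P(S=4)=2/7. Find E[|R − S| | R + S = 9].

7/5

P(R + S = 9) = 5/84.
Summing |R−S|·P(x,y) over outcomes with R + S = 9 gives 1/12.
E[|R − S| | R + S = 9] = (1/12) / (5/84) = 7/5.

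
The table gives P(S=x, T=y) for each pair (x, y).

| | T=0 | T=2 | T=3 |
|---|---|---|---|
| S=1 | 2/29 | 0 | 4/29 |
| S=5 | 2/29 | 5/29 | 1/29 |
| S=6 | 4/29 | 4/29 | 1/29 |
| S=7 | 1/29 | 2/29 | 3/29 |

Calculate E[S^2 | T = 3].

P(T = 3) = 9/29.
Summing S^2·P(S=x,T=y) over the conditioning event gives 212/29.
E[S^2 | T = 3] = (212/29) / (9/29) = 212/9.

212/9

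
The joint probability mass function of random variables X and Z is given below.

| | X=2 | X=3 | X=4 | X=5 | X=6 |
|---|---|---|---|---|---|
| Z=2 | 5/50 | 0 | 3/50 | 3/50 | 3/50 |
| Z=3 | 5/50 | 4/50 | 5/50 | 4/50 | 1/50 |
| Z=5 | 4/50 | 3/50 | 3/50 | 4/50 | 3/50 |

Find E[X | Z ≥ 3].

P(Z ≥ 3) = 18/25.
Summing X·P(X=x,Z=y) over the conditioning event gives 27/10.
E[X | Z ≥ 3] = (27/10) / (18/25) = 15/4.

15/4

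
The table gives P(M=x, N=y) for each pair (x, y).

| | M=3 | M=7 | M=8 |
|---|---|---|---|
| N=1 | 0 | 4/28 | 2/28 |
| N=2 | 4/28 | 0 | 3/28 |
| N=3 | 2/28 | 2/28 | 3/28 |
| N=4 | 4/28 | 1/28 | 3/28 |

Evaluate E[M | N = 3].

P(N = 3) = 1/4.
Σ M·P over the event = 3·(2/28) + 7·(2/28) + 8·(3/28) = 11/7.
E[M | N = 3] = (11/7) / (1/4) = 44/7.

44/7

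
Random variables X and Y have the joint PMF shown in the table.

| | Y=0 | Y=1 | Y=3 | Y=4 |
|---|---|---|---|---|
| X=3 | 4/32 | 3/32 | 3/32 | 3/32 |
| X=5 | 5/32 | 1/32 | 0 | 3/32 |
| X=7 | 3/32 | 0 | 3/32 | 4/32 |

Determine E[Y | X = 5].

13/9

P(X = 5) = 9/32.
Σ Y·P over the event = 0·(5/32) + 1·(1/32) + 4·(3/32) = 13/32.
E[Y | X = 5] = (13/32) / (9/32) = 13/9.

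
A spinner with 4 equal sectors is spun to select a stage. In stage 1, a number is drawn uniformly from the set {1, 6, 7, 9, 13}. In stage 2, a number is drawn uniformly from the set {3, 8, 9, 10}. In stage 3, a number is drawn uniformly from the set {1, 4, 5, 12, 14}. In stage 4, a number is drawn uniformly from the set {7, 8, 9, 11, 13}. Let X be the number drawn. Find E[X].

E[X | stage 1] = (1+6+7+9+13)/5 = 36/5.
E[X | stage 2] = (3+8+9+10)/4 = 15/2.
E[X | stage 3] = (1+4+5+12+14)/5 = 36/5.
E[X | stage 4] = (7+8+9+11+13)/5 = 48/5.
E[X] = (1/4)·(36/5) + (1/4)·(15/2) + (1/4)·(36/5) + (1/4)·(48/5) = 63/8.

63/8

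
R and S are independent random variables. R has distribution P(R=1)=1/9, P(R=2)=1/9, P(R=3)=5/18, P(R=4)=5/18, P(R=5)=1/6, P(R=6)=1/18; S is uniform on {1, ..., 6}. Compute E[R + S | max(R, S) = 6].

215/23

P(max(R, S) = 6) = 23/108.
Summing (R+S)·P(x,y) over outcomes with max(R, S) = 6 gives 215/108.
E[R + S | max(R, S) = 6] = (215/108) / (23/108) = 215/23.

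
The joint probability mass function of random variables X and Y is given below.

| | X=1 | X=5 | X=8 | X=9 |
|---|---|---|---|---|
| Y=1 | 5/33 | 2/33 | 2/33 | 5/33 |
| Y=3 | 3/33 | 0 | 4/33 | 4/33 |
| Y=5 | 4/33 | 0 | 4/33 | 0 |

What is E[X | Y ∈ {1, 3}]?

147/25

P(Y ∈ {1, 3}) = 25/33.
Σ X·P over the event = 1·(5/33) + 1·(3/33) + 5·(2/33) + 8·(2/33) + 8·(4/33) + 9·(5/33) + 9·(4/33) = 49/11.
E[X | Y ∈ {1, 3}] = (49/11) / (25/33) = 147/25.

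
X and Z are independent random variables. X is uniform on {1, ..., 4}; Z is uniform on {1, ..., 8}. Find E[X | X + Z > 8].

Outcomes with X + Z > 8: (1,8), (2,7), (2,8), (3,6), (3,7), (3,8), (4,5), (4,6), (4,7), (4,8), each with probability 1/32.
E[X | X + Z > 8] = (1 + 2 + 2 + 3 + 3 + 3 + 4 + 4 + 4 + 4) / 10 = 3.

3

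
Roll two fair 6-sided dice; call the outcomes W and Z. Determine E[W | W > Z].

P(W > Z) = 5/12.
Summing W·P(x,y) over outcomes with W > Z gives 35/18.
E[W | W > Z] = (35/18) / (5/12) = 14/3.

14/3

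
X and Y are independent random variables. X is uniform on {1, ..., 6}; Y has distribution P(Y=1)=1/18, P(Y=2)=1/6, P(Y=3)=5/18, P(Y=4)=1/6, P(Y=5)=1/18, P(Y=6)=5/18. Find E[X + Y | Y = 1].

P(Y = 1) = 1/18.
Summing (X+Y)·P(x,y) over outcomes with Y = 1 gives 1/4.
E[X + Y | Y = 1] = (1/4) / (1/18) = 9/2.

9/2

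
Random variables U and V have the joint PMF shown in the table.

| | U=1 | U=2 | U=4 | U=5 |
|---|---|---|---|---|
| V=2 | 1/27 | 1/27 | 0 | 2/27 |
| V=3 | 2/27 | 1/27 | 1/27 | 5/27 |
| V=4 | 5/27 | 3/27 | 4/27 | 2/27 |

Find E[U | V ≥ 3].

70/23

P(V ≥ 3) = 23/27.
Σ U·P over the event = 1·(2/27) + 1·(5/27) + 2·(1/27) + 2·(3/27) + 4·(1/27) + 4·(4/27) + 5·(5/27) + 5·(2/27) = 70/27.
E[U | V ≥ 3] = (70/27) / (23/27) = 70/23.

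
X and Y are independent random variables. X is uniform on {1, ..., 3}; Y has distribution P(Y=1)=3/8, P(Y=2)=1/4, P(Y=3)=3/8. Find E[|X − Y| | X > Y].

11/8

P(X > Y) = 1/3.
Summing |X−Y|·P(x,y) over outcomes with X > Y gives 11/24.
E[|X − Y| | X > Y] = (11/24) / (1/3) = 11/8.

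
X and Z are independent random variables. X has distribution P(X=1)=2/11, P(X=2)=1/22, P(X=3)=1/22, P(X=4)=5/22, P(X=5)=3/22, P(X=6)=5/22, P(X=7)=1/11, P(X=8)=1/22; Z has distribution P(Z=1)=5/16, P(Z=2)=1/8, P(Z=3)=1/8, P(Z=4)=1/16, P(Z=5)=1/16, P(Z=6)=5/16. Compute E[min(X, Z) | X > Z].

214/95

P(X > Z) = 95/176.
Summing min(X,Z)·P(x,y) over outcomes with X > Z gives 107/88.
E[min(X, Z) | X > Z] = (107/88) / (95/176) = 214/95.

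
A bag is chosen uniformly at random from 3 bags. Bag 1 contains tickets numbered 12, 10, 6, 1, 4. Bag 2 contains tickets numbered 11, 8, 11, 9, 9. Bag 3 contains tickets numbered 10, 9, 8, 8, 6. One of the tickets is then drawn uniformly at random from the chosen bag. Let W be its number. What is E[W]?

122/15

E[W | bag 1] = (12+10+6+1+4)/5 = 33/5.
E[W | bag 2] = (11+8+11+9+9)/5 = 48/5.
E[W | bag 3] = (10+9+8+8+6)/5 = 41/5.
By the law of total expectation,
E[W] = (1/3)·(33/5) + (1/3)·(48/5) + (1/3)·(41/5) = 122/15.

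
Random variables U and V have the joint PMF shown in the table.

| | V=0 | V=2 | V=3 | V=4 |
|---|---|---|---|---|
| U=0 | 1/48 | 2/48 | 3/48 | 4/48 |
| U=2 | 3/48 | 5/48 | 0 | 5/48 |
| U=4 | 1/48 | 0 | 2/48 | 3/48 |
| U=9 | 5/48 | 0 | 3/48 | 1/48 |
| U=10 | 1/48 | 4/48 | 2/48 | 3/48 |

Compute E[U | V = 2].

P(V = 2) = 11/48.
Summing U·P(U=x,V=y) over the conditioning event gives 25/24.
E[U | V = 2] = (25/24) / (11/48) = 50/11.

50/11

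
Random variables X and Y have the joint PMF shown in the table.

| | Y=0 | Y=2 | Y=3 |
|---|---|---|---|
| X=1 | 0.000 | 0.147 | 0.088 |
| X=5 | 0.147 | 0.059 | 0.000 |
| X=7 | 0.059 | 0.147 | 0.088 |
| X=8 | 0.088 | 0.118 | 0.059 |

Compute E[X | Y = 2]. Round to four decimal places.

P(Y = 2) = 0.471.
Summing X·P(X=x,Y=y) over the conditioning event gives 2.415.
E[X | Y = 2] = (2.415) / (0.471) = 5.1274.

5.1274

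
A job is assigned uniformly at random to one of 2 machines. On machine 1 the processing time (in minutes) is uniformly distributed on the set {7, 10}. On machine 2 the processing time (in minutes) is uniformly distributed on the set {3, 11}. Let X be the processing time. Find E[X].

31/4

E[X | machine 1] = (7+10)/2 = 17/2.
E[X | machine 2] = (3+11)/2 = 7.
By the law of total expectation,
E[X] = (1/2)·(17/2) + (1/2)·(7) = 31/4.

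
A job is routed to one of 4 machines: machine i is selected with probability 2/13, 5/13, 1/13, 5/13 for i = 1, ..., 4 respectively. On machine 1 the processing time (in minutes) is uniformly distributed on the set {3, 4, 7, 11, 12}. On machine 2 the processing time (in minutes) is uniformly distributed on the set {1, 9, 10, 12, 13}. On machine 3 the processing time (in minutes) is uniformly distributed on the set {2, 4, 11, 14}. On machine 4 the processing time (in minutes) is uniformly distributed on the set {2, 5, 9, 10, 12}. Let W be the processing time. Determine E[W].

E[W | machine 1] = (3+4+7+11+12)/5 = 37/5.
E[W | machine 2] = (1+9+10+12+13)/5 = 9.
E[W | machine 3] = (2+4+11+14)/4 = 31/4.
E[W | machine 4] = (2+5+9+10+12)/5 = 38/5.
By the law of total expectation,
E[W] = (2/13)·(37/5) + (5/13)·(9) + (1/13)·(31/4) + (5/13)·(38/5) = 2111/260.

2111/260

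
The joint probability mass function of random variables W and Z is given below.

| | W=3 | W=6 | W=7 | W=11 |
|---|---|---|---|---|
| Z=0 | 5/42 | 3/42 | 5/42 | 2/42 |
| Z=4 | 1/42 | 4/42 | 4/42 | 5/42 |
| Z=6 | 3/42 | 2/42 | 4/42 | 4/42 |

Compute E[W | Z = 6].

93/13

P(Z = 6) = 13/42.
Σ W·P over the event = 3·(3/42) + 6·(2/42) + 7·(4/42) + 11·(4/42) = 31/14.
E[W | Z = 6] = (31/14) / (13/42) = 93/13.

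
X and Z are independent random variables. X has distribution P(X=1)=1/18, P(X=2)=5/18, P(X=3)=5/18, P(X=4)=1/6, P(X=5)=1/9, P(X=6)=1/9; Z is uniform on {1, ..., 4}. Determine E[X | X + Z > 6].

117/25

P(X + Z > 6) = 25/72.
Summing X·P(x,y) over outcomes with X + Z > 6 gives 13/8.
E[X | X + Z > 6] = (13/8) / (25/72) = 117/25.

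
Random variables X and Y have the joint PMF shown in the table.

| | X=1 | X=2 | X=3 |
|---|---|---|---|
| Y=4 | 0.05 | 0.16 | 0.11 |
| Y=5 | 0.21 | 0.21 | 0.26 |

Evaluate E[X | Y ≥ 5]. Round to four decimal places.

P(Y ≥ 5) = 0.68.
Σ X·P over the event = 1·(0.21) + 2·(0.21) + 3·(0.26) = 1.41.
E[X | Y ≥ 5] = (1.41) / (0.68) = 2.0735.

2.0735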